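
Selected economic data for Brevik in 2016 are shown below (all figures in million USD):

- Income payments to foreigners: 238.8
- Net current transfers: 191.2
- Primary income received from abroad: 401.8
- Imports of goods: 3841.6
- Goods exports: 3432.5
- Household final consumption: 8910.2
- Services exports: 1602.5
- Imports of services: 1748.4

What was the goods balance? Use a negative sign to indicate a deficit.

Goods balance = 3432.5 - 3841.6 = -409.1

-409.1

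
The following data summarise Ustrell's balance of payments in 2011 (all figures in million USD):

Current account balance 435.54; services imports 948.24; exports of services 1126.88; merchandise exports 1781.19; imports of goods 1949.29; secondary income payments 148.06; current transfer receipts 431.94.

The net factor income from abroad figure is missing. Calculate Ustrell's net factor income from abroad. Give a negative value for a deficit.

Current account = goods balance + services balance + net primary income + net secondary income
Sum of the known components = 294.42
Net factor income from abroad = CA - (known components) = 435.54 - 294.42 = 141.12

141.12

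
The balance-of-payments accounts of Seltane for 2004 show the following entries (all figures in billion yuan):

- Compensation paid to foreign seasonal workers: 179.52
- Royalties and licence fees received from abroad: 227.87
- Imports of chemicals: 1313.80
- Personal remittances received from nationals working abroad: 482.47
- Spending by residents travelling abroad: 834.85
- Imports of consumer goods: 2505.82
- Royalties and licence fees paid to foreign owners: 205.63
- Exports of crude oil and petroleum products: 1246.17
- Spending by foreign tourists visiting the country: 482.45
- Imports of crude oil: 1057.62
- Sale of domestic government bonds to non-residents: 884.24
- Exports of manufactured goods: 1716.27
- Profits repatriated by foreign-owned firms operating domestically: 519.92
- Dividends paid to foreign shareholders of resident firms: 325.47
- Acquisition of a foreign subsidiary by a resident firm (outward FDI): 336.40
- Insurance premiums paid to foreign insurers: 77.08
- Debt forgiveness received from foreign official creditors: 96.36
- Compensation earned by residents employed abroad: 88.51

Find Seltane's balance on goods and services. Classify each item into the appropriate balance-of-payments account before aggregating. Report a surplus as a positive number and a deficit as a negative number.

-2322.04

Goods: -2505.82 - 1313.80 - 1057.62 + 1246.17 + 1716.27 = -1914.80
Services: -834.85 - 205.63 + 227.87 - 77.08 + 482.45 = -407.24
Trade balance = -1914.80 + (-407.24) = -2322.04
(Excluded from the trade balance — primary income: compensation paid to foreign seasonal workers 179.52, profits repatriated by foreign-owned firms operating domestically 519.92, dividends paid to foreign shareholders of resident firms 325.47, compensation earned by residents employed abroad 88.51; secondary income: personal remittances received from nationals working abroad 482.47; financial account: sale of domestic government bonds to non-residents 884.24, acquisition of a foreign subsidiary by a resident firm (outward FDI) 336.40; capital account: debt forgiveness received from foreign official creditors 96.36.)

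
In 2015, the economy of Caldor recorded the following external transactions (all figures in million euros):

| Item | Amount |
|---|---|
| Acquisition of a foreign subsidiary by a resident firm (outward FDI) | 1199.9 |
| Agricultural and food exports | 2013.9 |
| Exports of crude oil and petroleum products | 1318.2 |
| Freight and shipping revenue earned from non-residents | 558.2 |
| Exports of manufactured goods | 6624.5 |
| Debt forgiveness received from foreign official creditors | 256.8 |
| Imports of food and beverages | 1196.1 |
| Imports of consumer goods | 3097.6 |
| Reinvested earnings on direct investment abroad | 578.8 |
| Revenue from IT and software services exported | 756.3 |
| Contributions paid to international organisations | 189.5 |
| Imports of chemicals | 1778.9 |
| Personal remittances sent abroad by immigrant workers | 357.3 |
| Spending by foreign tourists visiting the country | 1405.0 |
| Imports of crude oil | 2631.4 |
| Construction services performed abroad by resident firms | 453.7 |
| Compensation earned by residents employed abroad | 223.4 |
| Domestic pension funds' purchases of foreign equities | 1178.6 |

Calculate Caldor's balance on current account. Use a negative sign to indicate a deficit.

4681.2

Goods: 6624.5 - 1196.1 - 1778.9 + 1318.2 + 2013.9 - 3097.6 - 2631.4 = 1252.6
Services: 756.3 + 453.7 + 1405.0 + 558.2 = 3173.2
Primary income: 223.4 + 578.8 = 802.2
Secondary income: -189.5 - 357.3 = -546.8
Current account = 1252.6 + 3173.2 + 802.2 + (-546.8) = 4681.2
(Excluded from the current account — financial account: acquisition of a foreign subsidiary by a resident firm (outward FDI) 1199.9, domestic pension funds' purchases of foreign equities 1178.6; capital account: debt forgiveness received from foreign official creditors 256.8.)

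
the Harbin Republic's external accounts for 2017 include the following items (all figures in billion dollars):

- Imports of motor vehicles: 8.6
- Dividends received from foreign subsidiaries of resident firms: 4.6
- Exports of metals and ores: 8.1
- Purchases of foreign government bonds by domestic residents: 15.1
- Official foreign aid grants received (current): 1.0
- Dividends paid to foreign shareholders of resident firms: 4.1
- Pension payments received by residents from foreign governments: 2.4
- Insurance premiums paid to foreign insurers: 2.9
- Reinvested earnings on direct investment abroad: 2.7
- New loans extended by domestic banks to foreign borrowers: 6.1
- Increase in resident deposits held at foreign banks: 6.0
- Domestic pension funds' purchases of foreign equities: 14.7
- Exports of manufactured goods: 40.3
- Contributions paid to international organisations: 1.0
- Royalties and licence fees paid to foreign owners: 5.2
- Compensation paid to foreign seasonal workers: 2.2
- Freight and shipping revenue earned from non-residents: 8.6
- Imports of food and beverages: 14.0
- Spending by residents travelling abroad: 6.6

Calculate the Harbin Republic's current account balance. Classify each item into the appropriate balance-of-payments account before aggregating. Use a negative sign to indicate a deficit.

Goods: 40.3 - 8.6 + 8.1 - 14.0 = 25.8
Services: -5.2 + 8.6 - 6.6 - 2.9 = -6.1
Primary income: 4.6 + 2.7 - 4.1 - 2.2 = 1.0
Secondary income: 2.4 + 1.0 - 1.0 = 2.4
Current account = 25.8 + (-6.1) + 1.0 + 2.4 = 23.1
(Excluded from the current account — financial account: purchases of foreign government bonds by domestic residents 15.1, new loans extended by domestic banks to foreign borrowers 6.1, increase in resident deposits held at foreign banks 6.0, domestic pension funds' purchases of foreign equities 14.7.)

23.1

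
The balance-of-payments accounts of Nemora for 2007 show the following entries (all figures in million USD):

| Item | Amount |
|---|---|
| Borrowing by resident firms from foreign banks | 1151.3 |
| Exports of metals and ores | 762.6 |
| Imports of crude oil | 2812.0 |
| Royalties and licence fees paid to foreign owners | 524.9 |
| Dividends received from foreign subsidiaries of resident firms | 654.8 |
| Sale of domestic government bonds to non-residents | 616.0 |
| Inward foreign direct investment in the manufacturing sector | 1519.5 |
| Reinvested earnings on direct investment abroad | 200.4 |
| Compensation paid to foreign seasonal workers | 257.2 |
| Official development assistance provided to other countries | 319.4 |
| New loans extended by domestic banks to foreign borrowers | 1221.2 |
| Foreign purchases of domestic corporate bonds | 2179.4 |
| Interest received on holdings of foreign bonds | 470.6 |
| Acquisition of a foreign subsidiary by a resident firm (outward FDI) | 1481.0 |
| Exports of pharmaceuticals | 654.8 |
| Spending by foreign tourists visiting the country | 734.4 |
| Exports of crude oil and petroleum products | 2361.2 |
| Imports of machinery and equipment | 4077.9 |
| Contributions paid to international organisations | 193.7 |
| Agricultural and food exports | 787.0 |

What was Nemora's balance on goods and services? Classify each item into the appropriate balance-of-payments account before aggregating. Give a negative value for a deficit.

-2114.8

Goods: 654.8 - 2812.0 - 4077.9 + 762.6 + 787.0 + 2361.2 = -2324.3
Services: -524.9 + 734.4 = 209.5
Trade balance = -2324.3 + 209.5 = -2114.8
(Excluded from the trade balance — financial account: borrowing by resident firms from foreign banks 1151.3, sale of domestic government bonds to non-residents 616.0, inward foreign direct investment in the manufacturing sector 1519.5, new loans extended by domestic banks to foreign borrowers 1221.2, foreign purchases of domestic corporate bonds 2179.4, acquisition of a foreign subsidiary by a resident firm (outward FDI) 1481.0; primary income: dividends received from foreign subsidiaries of resident firms 654.8, reinvested earnings on direct investment abroad 200.4, compensation paid to foreign seasonal workers 257.2, interest received on holdings of foreign bonds 470.6; secondary income: official development assistance provided to other countries 319.4, contributions paid to international organisations 193.7.)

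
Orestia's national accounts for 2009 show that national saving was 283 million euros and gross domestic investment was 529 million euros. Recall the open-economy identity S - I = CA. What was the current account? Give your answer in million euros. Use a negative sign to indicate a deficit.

CA = S - I = 283 - 529 = -246

-246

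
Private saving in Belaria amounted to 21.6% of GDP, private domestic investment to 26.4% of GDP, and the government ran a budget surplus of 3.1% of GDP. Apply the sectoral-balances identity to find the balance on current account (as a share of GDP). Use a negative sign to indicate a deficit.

-1.7

By the sectoral-balances identity, CA = (S_private - I) + (T - G).
Private balance = 21.6 - 26.4 = -4.8
Government balance (T - G) = 3.1
CA = -4.8 + 3.1 = -1.7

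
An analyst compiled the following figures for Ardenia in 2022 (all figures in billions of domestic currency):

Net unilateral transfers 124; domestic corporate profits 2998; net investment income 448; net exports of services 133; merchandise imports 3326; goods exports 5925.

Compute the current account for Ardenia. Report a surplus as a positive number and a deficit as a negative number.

3304

Goods balance = 5925 - 3326 = 2599
Services balance = 133
Trade balance (goods + services) = 2599 + 133 = 2732
Net primary income = 448
Net secondary income = 124
Current account = 2732 + 448 + 124 = 3304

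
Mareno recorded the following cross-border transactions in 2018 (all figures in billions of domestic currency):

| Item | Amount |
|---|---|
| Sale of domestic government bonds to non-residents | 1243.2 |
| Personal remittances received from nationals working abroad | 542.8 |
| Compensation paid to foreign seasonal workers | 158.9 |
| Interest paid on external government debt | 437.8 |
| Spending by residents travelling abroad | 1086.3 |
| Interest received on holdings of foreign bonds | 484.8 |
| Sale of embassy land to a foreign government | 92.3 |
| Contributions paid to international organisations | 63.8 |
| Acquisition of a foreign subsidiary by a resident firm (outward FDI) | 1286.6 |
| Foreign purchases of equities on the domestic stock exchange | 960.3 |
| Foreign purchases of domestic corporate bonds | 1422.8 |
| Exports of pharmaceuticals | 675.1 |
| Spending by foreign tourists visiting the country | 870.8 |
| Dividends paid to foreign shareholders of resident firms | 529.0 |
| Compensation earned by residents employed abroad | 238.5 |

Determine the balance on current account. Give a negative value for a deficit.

536.2

Goods: 675.1
Services: 870.8 - 1086.3 = -215.5
Primary income: -529.0 - 158.9 + 238.5 - 437.8 + 484.8 = -402.4
Secondary income: 542.8 - 63.8 = 479.0
Current account = 675.1 + (-215.5) + (-402.4) + 479.0 = 536.2
(Excluded from the current account — financial account: sale of domestic government bonds to non-residents 1243.2, acquisition of a foreign subsidiary by a resident firm (outward FDI) 1286.6, foreign purchases of equities on the domestic stock exchange 960.3, foreign purchases of domestic corporate bonds 1422.8; capital account: sale of embassy land to a foreign government 92.3.)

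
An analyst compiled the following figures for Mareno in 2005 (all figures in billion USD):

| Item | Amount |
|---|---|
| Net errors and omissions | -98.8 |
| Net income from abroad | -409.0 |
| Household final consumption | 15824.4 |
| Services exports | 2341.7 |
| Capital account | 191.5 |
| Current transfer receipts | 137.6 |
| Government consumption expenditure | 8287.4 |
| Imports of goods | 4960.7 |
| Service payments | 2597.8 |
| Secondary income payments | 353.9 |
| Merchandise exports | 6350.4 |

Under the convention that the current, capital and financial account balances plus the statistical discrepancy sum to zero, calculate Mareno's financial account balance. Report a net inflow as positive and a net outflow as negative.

-601.0

Goods balance = 6350.4 - 4960.7 = 1389.7
Services balance = 2341.7 - 2597.8 = -256.1
Trade balance (goods + services) = 1389.7 + (-256.1) = 1133.6
Net primary income = -409.0
Net secondary income = 137.6 - 353.9 = -216.3
Current account = 1133.6 + (-409.0) + (-216.3) = 508.3
Financial account = -(508.3 + 191.5 + (-98.8)) = -601.0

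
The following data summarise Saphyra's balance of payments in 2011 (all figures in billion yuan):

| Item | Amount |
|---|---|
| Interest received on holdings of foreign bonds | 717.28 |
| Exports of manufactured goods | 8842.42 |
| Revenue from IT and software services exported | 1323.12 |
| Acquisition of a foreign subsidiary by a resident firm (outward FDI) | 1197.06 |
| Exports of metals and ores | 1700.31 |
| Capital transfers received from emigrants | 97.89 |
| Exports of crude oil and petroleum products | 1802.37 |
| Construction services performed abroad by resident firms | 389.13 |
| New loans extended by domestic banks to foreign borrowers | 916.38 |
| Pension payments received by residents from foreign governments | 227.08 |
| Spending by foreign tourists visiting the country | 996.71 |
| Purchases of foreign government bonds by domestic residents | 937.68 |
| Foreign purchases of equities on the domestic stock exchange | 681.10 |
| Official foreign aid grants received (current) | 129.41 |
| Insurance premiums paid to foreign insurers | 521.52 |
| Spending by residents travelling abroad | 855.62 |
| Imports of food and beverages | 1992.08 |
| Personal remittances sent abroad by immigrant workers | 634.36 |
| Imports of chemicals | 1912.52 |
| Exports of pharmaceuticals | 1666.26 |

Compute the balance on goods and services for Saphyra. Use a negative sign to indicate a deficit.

11438.58

Goods: 1802.37 - 1912.52 + 8842.42 + 1666.26 + 1700.31 - 1992.08 = 10106.76
Services: -521.52 + 389.13 + 1323.12 + 996.71 - 855.62 = 1331.82
Trade balance = 10106.76 + 1331.82 = 11438.58
(Excluded from the trade balance — primary income: interest received on holdings of foreign bonds 717.28; financial account: acquisition of a foreign subsidiary by a resident firm (outward FDI) 1197.06, new loans extended by domestic banks to foreign borrowers 916.38, purchases of foreign government bonds by domestic residents 937.68, foreign purchases of equities on the domestic stock exchange 681.10; capital account: capital transfers received from emigrants 97.89; secondary income: pension payments received by residents from foreign governments 227.08, official foreign aid grants received (current) 129.41, personal remittances sent abroad by immigrant workers 634.36.)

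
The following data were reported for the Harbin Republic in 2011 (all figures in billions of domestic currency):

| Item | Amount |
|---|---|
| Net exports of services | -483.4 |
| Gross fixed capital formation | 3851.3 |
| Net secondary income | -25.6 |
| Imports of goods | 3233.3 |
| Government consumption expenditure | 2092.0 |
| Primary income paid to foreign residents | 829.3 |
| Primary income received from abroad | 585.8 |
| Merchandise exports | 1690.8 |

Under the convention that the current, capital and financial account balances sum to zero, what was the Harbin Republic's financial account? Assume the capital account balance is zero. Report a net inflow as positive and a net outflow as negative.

2295.0

Goods balance = 1690.8 - 3233.3 = -1542.5
Services balance = -483.4
Trade balance (goods + services) = -1542.5 + (-483.4) = -2025.9
Net primary income = 585.8 - 829.3 = -243.5
Net secondary income = -25.6
Current account = -2025.9 + (-243.5) + (-25.6) = -2295.0
Financial account = -(-2295.0) = 2295.0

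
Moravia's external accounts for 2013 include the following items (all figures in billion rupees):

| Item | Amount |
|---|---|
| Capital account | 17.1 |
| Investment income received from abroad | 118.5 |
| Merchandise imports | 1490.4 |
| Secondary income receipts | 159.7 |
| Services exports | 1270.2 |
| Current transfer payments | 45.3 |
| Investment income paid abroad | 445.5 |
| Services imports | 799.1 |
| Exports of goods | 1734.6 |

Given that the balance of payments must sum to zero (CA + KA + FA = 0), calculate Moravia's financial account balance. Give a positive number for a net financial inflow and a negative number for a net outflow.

-519.8

Goods balance = 1734.6 - 1490.4 = 244.2
Services balance = 1270.2 - 799.1 = 471.1
Trade balance (goods + services) = 244.2 + 471.1 = 715.3
Net primary income = 118.5 - 445.5 = -327.0
Net secondary income = 159.7 - 45.3 = 114.4
Current account = 715.3 + (-327.0) + 114.4 = 502.7
Financial account = -(502.7 + 17.1) = -519.8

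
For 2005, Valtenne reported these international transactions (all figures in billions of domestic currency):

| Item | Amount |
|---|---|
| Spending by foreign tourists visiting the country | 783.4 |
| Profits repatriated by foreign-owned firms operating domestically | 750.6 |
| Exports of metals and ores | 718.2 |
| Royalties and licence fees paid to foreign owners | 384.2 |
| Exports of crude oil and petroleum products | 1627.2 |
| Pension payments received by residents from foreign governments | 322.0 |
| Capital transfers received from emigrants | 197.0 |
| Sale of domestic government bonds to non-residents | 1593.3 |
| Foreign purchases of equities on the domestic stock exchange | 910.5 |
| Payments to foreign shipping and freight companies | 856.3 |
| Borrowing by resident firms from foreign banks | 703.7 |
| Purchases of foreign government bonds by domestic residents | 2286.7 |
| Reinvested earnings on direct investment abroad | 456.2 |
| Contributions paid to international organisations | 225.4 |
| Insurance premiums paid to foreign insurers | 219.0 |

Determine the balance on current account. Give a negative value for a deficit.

1471.5

Goods: 718.2 + 1627.2 = 2345.4
Services: 783.4 - 856.3 - 384.2 - 219.0 = -676.1
Primary income: 456.2 - 750.6 = -294.4
Secondary income: 322.0 - 225.4 = 96.6
Current account = 2345.4 + (-676.1) + (-294.4) + 96.6 = 1471.5
(Excluded from the current account — capital account: capital transfers received from emigrants 197.0; financial account: sale of domestic government bonds to non-residents 1593.3, foreign purchases of equities on the domestic stock exchange 910.5, borrowing by resident firms from foreign banks 703.7, purchases of foreign government bonds by domestic residents 2286.7.)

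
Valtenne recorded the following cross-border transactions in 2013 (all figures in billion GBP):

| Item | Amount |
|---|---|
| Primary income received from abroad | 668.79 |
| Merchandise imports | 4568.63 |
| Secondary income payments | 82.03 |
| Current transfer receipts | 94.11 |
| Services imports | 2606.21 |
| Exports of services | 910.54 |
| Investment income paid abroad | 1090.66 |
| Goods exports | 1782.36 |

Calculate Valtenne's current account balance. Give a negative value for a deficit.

Goods balance = 1782.36 - 4568.63 = -2786.27
Services balance = 910.54 - 2606.21 = -1695.67
Trade balance (goods + services) = -2786.27 + (-1695.67) = -4481.94
Net primary income = 668.79 - 1090.66 = -421.87
Net secondary income = 94.11 - 82.03 = 12.08
Current account = -4481.94 + (-421.87) + 12.08 = -4891.73

-4891.73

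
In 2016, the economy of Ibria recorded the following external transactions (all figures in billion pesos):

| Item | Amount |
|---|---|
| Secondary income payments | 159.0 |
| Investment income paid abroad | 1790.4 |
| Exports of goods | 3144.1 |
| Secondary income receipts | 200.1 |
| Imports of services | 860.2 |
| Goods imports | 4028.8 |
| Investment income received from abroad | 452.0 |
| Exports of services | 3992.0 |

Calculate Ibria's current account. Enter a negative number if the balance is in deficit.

Goods balance = 3144.1 - 4028.8 = -884.7
Services balance = 3992.0 - 860.2 = 3131.8
Trade balance (goods + services) = -884.7 + 3131.8 = 2247.1
Net primary income = 452.0 - 1790.4 = -1338.4
Net secondary income = 200.1 - 159.0 = 41.1
Current account = 2247.1 + (-1338.4) + 41.1 = 949.8

949.8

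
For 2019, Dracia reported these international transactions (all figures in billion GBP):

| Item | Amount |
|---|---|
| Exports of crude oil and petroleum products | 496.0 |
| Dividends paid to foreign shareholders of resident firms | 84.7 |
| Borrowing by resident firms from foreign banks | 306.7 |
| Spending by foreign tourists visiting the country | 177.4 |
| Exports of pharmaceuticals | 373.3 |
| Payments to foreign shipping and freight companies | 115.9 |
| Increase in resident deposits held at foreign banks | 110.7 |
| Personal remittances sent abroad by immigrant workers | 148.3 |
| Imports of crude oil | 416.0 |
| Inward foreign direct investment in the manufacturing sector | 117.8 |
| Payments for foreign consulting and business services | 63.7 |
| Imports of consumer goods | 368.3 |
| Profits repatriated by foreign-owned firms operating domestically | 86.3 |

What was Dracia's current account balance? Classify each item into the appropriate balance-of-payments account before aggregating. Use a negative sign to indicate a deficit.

-236.5

Goods: 496.0 - 416.0 - 368.3 + 373.3 = 85.0
Services: 177.4 - 115.9 - 63.7 = -2.2
Primary income: -84.7 - 86.3 = -171.0
Secondary income: -148.3
Current account = 85.0 + (-2.2) + (-171.0) + (-148.3) = -236.5
(Excluded from the current account — financial account: borrowing by resident firms from foreign banks 306.7, increase in resident deposits held at foreign banks 110.7, inward foreign direct investment in the manufacturing sector 117.8.)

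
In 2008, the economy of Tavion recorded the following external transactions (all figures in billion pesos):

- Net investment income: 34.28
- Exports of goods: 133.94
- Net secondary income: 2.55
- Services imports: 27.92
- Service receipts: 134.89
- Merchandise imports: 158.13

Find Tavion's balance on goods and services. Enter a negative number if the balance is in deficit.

82.78

Goods balance = 133.94 - 158.13 = -24.19
Services balance = 134.89 - 27.92 = 106.97
Trade balance (goods + services) = -24.19 + 106.97 = 82.78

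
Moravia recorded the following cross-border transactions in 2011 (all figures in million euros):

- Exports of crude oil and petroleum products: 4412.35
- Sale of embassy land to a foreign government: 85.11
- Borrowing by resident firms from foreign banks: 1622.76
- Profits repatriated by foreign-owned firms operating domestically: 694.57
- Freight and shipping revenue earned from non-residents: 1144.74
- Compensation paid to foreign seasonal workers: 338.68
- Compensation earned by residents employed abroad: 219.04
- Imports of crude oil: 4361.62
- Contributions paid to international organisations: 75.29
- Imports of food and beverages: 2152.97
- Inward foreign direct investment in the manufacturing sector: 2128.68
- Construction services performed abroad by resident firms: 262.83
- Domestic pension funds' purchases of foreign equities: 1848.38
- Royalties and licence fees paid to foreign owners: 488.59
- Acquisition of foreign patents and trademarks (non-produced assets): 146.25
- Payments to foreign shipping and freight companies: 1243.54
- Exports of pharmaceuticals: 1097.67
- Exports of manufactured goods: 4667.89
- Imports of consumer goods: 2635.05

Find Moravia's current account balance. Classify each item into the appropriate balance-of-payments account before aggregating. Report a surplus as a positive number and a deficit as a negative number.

Goods: 4412.35 - 2152.97 - 4361.62 + 4667.89 + 1097.67 - 2635.05 = 1028.27
Services: -1243.54 - 488.59 + 262.83 + 1144.74 = -324.56
Primary income: 219.04 - 694.57 - 338.68 = -814.21
Secondary income: -75.29
Current account = 1028.27 + (-324.56) + (-814.21) + (-75.29) = -185.79
(Excluded from the current account — capital account: sale of embassy land to a foreign government 85.11, acquisition of foreign patents and trademarks (non-produced assets) 146.25; financial account: borrowing by resident firms from foreign banks 1622.76, inward foreign direct investment in the manufacturing sector 2128.68, domestic pension funds' purchases of foreign equities 1848.38.)

-185.79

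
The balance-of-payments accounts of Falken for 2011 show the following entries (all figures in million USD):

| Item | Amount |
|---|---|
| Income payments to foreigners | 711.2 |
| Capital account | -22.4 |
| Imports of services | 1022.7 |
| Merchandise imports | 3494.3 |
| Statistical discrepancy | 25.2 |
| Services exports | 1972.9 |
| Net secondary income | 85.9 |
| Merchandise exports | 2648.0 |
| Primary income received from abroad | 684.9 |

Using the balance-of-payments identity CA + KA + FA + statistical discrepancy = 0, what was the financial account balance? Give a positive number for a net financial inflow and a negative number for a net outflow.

-166.3

Goods balance = 2648.0 - 3494.3 = -846.3
Services balance = 1972.9 - 1022.7 = 950.2
Trade balance (goods + services) = -846.3 + 950.2 = 103.9
Net primary income = 684.9 - 711.2 = -26.3
Net secondary income = 85.9
Current account = 103.9 + (-26.3) + 85.9 = 163.5
Financial account = -(163.5 + (-22.4) + 25.2) = -166.3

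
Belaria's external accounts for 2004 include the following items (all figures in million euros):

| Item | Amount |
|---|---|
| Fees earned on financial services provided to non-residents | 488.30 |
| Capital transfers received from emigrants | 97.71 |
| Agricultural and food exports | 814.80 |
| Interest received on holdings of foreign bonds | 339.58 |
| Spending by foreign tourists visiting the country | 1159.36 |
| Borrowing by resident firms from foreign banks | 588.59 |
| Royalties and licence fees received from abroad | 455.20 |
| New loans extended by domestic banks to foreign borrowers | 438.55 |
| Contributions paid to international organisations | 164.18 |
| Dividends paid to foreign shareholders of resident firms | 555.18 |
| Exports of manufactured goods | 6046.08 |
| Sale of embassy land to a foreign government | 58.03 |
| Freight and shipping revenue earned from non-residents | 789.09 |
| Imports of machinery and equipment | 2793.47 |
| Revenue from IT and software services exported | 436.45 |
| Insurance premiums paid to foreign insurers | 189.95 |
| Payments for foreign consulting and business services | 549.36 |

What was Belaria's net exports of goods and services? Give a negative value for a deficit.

Goods: 6046.08 - 2793.47 + 814.80 = 4067.41
Services: 789.09 - 549.36 + 436.45 + 1159.36 + 488.30 - 189.95 + 455.20 = 2589.09
Trade balance = 4067.41 + 2589.09 = 6656.50
(Excluded from the trade balance — capital account: capital transfers received from emigrants 97.71, sale of embassy land to a foreign government 58.03; primary income: interest received on holdings of foreign bonds 339.58, dividends paid to foreign shareholders of resident firms 555.18; financial account: borrowing by resident firms from foreign banks 588.59, new loans extended by domestic banks to foreign borrowers 438.55; secondary income: contributions paid to international organisations 164.18.)

6656.50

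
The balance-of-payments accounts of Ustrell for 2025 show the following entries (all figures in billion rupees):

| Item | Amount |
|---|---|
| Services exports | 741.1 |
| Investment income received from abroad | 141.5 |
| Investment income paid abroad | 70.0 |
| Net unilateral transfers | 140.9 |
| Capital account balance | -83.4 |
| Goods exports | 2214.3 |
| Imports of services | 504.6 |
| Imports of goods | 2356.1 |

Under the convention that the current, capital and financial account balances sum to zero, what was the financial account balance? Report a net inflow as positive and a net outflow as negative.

Goods balance = 2214.3 - 2356.1 = -141.8
Services balance = 741.1 - 504.6 = 236.5
Trade balance (goods + services) = -141.8 + 236.5 = 94.7
Net primary income = 141.5 - 70.0 = 71.5
Net secondary income = 140.9
Current account = 94.7 + 71.5 + 140.9 = 307.1
Financial account = -(307.1 + (-83.4)) = -223.7

-223.7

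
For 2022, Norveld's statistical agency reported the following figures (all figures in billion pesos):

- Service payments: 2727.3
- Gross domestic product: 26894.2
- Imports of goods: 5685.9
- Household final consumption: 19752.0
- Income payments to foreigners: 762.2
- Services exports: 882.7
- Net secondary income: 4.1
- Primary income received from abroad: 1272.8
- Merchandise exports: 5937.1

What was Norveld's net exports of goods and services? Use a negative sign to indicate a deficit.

Goods balance = 5937.1 - 5685.9 = 251.2
Services balance = 882.7 - 2727.3 = -1844.6
Trade balance (goods + services) = 251.2 + (-1844.6) = -1593.4

-1593.4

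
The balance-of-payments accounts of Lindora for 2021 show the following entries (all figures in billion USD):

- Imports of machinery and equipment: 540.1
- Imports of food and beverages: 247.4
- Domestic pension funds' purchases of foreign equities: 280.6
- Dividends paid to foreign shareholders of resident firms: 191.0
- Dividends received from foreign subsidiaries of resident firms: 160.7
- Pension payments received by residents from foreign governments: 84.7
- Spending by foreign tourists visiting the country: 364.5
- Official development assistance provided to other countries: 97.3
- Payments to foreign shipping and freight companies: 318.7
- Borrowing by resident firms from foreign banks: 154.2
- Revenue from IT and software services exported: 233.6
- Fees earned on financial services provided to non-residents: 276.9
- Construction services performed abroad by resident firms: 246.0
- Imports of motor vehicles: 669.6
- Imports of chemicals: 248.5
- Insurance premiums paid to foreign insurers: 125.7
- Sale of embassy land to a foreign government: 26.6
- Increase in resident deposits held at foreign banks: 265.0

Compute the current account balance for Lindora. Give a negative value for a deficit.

-1071.9

Goods: -540.1 - 247.4 - 669.6 - 248.5 = -1705.6
Services: -318.7 + 246.0 + 364.5 + 233.6 - 125.7 + 276.9 = 676.6
Primary income: -191.0 + 160.7 = -30.3
Secondary income: 84.7 - 97.3 = -12.6
Current account = (-1705.6) + 676.6 + (-30.3) + (-12.6) = -1071.9
(Excluded from the current account — financial account: domestic pension funds' purchases of foreign equities 280.6, borrowing by resident firms from foreign banks 154.2, increase in resident deposits held at foreign banks 265.0; capital account: sale of embassy land to a foreign government 26.6.)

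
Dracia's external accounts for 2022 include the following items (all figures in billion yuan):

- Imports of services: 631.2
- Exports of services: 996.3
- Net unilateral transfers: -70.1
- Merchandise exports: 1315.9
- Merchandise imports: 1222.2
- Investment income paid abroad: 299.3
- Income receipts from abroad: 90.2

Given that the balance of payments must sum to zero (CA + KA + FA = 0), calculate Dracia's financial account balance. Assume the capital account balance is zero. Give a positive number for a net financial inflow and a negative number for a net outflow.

Goods balance = 1315.9 - 1222.2 = 93.7
Services balance = 996.3 - 631.2 = 365.1
Trade balance (goods + services) = 93.7 + 365.1 = 458.8
Net primary income = 90.2 - 299.3 = -209.1
Net secondary income = -70.1
Current account = 458.8 + (-209.1) + (-70.1) = 179.6
Financial account = -(179.6) = -179.6

-179.6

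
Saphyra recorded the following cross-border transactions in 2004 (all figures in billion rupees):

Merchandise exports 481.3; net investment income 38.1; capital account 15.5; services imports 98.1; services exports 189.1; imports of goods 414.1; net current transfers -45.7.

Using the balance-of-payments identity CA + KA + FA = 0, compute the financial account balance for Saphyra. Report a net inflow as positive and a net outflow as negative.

-166.1

Goods balance = 481.3 - 414.1 = 67.2
Services balance = 189.1 - 98.1 = 91.0
Trade balance (goods + services) = 67.2 + 91.0 = 158.2
Net primary income = 38.1
Net secondary income = -45.7
Current account = 158.2 + 38.1 + (-45.7) = 150.6
Financial account = -(150.6 + 15.5) = -166.1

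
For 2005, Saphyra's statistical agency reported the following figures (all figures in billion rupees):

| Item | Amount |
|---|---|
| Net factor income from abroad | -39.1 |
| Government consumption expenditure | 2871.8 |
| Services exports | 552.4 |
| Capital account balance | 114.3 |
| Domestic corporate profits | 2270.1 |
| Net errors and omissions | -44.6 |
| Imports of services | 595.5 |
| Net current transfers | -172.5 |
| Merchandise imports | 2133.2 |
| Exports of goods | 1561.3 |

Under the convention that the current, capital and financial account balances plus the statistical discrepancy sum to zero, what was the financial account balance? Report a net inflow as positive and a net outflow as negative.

Goods balance = 1561.3 - 2133.2 = -571.9
Services balance = 552.4 - 595.5 = -43.1
Trade balance (goods + services) = -571.9 + (-43.1) = -615.0
Net primary income = -39.1
Net secondary income = -172.5
Current account = -615.0 + (-39.1) + (-172.5) = -826.6
Financial account = -(-826.6 + 114.3 + (-44.6)) = 756.9

756.9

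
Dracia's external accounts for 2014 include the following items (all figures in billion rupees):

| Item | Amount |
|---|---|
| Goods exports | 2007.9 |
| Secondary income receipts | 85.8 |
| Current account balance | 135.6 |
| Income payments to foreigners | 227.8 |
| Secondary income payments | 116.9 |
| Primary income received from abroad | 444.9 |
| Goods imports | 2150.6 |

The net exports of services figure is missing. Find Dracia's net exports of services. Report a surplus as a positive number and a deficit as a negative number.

92.3

Current account = goods balance + services balance + net primary income + net secondary income
Sum of the known components = 43.3
Net exports of services = CA - (known components) = 135.6 - 43.3 = 92.3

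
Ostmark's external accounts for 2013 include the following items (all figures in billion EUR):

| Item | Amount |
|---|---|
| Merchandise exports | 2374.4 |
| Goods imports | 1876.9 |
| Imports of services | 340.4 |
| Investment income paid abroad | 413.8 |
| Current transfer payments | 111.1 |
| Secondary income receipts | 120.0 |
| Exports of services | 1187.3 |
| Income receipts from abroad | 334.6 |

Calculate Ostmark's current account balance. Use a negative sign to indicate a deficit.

1274.1

Goods balance = 2374.4 - 1876.9 = 497.5
Services balance = 1187.3 - 340.4 = 846.9
Trade balance (goods + services) = 497.5 + 846.9 = 1344.4
Net primary income = 334.6 - 413.8 = -79.2
Net secondary income = 120.0 - 111.1 = 8.9
Current account = 1344.4 + (-79.2) + 8.9 = 1274.1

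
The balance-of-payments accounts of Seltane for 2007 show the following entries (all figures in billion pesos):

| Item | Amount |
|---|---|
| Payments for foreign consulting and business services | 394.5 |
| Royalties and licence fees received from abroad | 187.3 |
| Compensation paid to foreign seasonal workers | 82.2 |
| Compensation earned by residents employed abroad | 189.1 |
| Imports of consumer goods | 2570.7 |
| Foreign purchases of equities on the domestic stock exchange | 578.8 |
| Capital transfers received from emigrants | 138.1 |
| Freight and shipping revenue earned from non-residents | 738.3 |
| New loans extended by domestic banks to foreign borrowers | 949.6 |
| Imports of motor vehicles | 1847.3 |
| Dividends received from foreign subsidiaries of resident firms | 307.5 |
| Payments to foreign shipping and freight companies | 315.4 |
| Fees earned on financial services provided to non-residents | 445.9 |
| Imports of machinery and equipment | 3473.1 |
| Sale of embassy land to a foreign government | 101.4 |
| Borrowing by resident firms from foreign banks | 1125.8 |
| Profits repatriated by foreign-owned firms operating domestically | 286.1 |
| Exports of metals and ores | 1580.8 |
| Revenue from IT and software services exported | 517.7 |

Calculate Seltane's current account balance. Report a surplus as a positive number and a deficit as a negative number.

Goods: -1847.3 - 2570.7 + 1580.8 - 3473.1 = -6310.3
Services: 187.3 - 394.5 + 517.7 - 315.4 + 738.3 + 445.9 = 1179.3
Primary income: -286.1 + 307.5 - 82.2 + 189.1 = 128.3
Current account = (-6310.3) + 1179.3 + 128.3 = -5002.7
(Excluded from the current account — financial account: foreign purchases of equities on the domestic stock exchange 578.8, new loans extended by domestic banks to foreign borrowers 949.6, borrowing by resident firms from foreign banks 1125.8; capital account: capital transfers received from emigrants 138.1, sale of embassy land to a foreign government 101.4.)

-5002.7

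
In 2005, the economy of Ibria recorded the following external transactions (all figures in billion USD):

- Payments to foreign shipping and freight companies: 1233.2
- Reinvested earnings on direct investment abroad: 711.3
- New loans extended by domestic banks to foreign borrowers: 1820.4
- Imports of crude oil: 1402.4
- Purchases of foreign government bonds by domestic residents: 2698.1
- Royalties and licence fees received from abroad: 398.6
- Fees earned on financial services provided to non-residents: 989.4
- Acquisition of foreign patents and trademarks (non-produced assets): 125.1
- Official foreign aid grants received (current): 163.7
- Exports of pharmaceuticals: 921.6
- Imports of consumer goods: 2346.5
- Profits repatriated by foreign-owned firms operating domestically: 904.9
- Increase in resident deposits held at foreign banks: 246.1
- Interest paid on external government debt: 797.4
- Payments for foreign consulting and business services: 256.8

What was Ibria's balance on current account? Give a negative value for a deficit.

Goods: -2346.5 - 1402.4 + 921.6 = -2827.3
Services: 398.6 + 989.4 - 1233.2 - 256.8 = -102.0
Primary income: 711.3 - 797.4 - 904.9 = -991.0
Secondary income: 163.7
Current account = (-2827.3) + (-102.0) + (-991.0) + 163.7 = -3756.6
(Excluded from the current account — financial account: new loans extended by domestic banks to foreign borrowers 1820.4, purchases of foreign government bonds by domestic residents 2698.1, increase in resident deposits held at foreign banks 246.1; capital account: acquisition of foreign patents and trademarks (non-produced assets) 125.1.)

-3756.6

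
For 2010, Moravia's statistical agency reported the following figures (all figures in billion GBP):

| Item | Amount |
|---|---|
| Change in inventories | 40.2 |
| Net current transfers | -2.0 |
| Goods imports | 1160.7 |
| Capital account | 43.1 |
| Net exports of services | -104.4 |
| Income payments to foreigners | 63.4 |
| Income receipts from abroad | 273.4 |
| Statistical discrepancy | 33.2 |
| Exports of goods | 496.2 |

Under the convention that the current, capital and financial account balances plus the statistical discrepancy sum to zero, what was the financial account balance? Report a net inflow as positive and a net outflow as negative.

Goods balance = 496.2 - 1160.7 = -664.5
Services balance = -104.4
Trade balance (goods + services) = -664.5 + (-104.4) = -768.9
Net primary income = 273.4 - 63.4 = 210.0
Net secondary income = -2.0
Current account = -768.9 + 210.0 + (-2.0) = -560.9
Financial account = -(-560.9 + 43.1 + 33.2) = 484.6

484.6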